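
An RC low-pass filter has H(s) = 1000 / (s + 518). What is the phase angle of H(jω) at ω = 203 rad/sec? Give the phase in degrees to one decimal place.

-21.4°

∠(j203 + 518) = arctan(203/518) = 21.40°
∠H(j203) = −21.40° = -21.40°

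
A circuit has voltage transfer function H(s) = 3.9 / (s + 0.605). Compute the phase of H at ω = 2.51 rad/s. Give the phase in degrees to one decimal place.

∠(j2.51 + 0.605) = arctan(2.51/0.605) = 76.45°
∠H(j2.51) = −76.45° = -76.45°

-76.4°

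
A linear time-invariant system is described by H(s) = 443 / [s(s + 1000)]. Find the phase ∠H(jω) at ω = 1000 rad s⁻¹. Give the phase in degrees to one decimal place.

∠(j1000 + 1000) = arctan(1000/1000) = 45.00°
∠(j1000) = 90.00°
∠H(j1000) = − (45.00° + 90.00°) = -135.00°

-135.0°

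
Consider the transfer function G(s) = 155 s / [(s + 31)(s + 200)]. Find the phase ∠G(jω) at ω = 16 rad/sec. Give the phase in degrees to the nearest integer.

∠(j16) = 90.00°
∠(j16 + 31) = arctan(16/31) = 27.30°
∠(j16 + 200) = arctan(16/200) = 4.57°
∠G(j16) = 90.00° − (27.30° + 4.57°) = 58.13°

58 deg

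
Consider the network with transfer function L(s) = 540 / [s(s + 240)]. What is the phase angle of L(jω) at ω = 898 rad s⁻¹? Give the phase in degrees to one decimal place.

∠(j898 + 240) = arctan(898/240) = 75.04°
∠(j898) = 90.00°
∠L(j898) = − (75.04° + 90.00°) = -165.04°

-165.0 deg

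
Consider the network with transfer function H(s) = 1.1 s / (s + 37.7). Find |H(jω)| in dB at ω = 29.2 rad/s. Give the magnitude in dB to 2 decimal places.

|j29.2| = 29.2
|j29.2 + 37.7| = √(29.2² + 37.7²) = 47.69
|H(j29.2)| = 1.1 × 29.2 / 47.69 = 0.67358
20 log₁₀(0.67358) = -3.432 dB

-3.43 dB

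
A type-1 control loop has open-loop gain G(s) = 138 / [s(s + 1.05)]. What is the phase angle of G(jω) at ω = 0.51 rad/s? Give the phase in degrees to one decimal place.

-115.9°

∠(j0.51 + 1.05) = arctan(0.51/1.05) = 25.91°
∠(j0.51) = 90.00°
∠G(j0.51) = − (25.91° + 90.00°) = -115.91°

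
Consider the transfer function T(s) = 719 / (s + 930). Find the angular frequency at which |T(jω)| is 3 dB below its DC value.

930 rad/sec

For a single-pole low-pass, the −3 dB point is at the pole: ω = 930 rad/sec.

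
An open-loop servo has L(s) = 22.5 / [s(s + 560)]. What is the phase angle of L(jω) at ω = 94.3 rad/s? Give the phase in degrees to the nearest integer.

-100 deg

∠(j94.3 + 560) = arctan(94.3/560) = 9.56°
∠(j94.3) = 90.00°
∠L(j94.3) = − (9.56° + 90.00°) = -99.56°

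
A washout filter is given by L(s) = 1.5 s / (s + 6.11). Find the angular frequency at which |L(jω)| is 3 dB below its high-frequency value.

For a single-pole high-pass, the −3 dB point is at the pole: ω = 6.11 rad/s.

6.11 rad/s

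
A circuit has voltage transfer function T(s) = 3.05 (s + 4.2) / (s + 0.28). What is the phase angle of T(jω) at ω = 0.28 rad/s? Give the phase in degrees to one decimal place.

-41.2 deg

∠(j0.28 + 4.2) = arctan(0.28/4.2) = 3.81°
∠(j0.28 + 0.28) = arctan(0.28/0.28) = 45.00°
∠T(j0.28) = 3.81° − 45.00° = -41.19°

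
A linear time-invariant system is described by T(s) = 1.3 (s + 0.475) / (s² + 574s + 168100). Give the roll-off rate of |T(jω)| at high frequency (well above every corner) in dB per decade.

-20 dB/decade

With 1 zero and 2 poles, the high-frequency asymptotic slope is 20 × (1 − 2) = -20 dB/decade.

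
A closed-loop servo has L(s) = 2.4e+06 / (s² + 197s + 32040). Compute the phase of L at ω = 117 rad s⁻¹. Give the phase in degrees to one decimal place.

-51.5°

∠[(j117)² + 197(j117) + 32040] = ∠[18351 + j23049] = 51.47°
∠L(j117) = −51.47° = -51.47°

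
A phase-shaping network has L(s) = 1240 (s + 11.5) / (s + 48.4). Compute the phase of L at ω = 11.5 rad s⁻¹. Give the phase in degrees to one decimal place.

∠(j11.5 + 11.5) = arctan(11.5/11.5) = 45.00°
∠(j11.5 + 48.4) = arctan(11.5/48.4) = 13.37°
∠L(j11.5) = 45.00° − 13.37° = 31.63°

31.6°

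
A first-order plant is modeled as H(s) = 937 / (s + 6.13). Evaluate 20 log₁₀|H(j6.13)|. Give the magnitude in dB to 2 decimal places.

40.68 dB

|j6.13 + 6.13| = √(6.13² + 6.13²) = 8.669
|H(j6.13)| = 937 / 8.669 = 108.08
20 log₁₀(108.08) = 40.675 dB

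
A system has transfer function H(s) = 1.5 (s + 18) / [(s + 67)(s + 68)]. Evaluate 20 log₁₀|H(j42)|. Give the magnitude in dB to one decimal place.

-39.3 dB

|j42 + 18| = √(42² + 18²) = 45.69
|j42 + 67| = √(42² + 67²) = 79.08
|j42 + 68| = √(42² + 68²) = 79.92
|H(j42)| = 1.5 × 45.69 / (79.08 × 79.92) = 0.010845
20 log₁₀(0.010845) = -39.30 dB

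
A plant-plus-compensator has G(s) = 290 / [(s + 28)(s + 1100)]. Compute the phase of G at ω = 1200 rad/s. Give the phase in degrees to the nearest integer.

-136 deg

∠(j1200 + 28) = arctan(1200/28) = 88.66°
∠(j1200 + 1100) = arctan(1200/1100) = 47.49°
∠G(j1200) = − (88.66° + 47.49°) = -136.15°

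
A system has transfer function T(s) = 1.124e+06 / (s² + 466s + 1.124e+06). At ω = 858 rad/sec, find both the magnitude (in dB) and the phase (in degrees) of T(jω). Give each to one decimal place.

|T| = 6.1 dB, ∠T = -45.9°

|(j858)² + 466(j858) + 1.124e+06| = |3.8784e+05 + j3.9983e+05| = 5.57e+05
|T(j858)| = 1.124e+06 / 5.57e+05 = 2.0179
20 log₁₀(2.0179) = 6.10 dB
∠[(j858)² + 466(j858) + 1.124e+06] = ∠[3.8784e+05 + j3.9983e+05] = 45.87°
∠T(j858) = −45.87° = -45.87°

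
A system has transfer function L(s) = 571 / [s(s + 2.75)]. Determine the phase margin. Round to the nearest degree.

Gain crossover: |L(jω)| = 1 at ω ≈ 23.8 rad s⁻¹.
∠L(j23.8) = −90° − arctan(23.8/2.75) ≈ -173.41°
PM = 180° + (-173.41°) = 6.59°

7°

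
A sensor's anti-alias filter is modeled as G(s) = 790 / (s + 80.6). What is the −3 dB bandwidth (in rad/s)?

For a single-pole low-pass, the −3 dB point is at the pole: ω = 80.6 rad/s.

80.6 rad/s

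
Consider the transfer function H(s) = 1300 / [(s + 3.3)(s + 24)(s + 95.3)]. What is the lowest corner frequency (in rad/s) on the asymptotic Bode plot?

Break frequencies occur at each pole and zero magnitude: 3.3 rad/s, 24 rad/s, 95.3 rad/s.
The lowest is 3.3 rad/s.

3.3 rad/s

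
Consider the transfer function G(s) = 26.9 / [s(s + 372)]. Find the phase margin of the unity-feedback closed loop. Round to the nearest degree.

90 deg

Gain crossover: |G(jω)| = 1 at ω ≈ 0.0723 rad/s.
∠G(j0.0723) = −90° − arctan(0.0723/372) ≈ -90.01°
PM = 180° + (-90.01°) = 89.99°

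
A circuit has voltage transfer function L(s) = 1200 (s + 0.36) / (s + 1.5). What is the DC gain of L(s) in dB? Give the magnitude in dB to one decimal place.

L(0) = 1200 × 0.36 / 1.5 = 288
20 log₁₀(288) = 49.19 dB

49.2 dB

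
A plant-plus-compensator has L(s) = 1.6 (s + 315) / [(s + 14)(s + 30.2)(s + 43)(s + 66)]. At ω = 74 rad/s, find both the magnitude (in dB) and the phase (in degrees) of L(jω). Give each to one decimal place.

|L| = -99.9 dB, ∠L = -242.0°

|j74 + 315| = √(74² + 315²) = 323.6
|j74 + 14| = √(74² + 14²) = 75.31
|j74 + 30.2| = √(74² + 30.2²) = 79.93
|j74 + 43| = √(74² + 43²) = 85.59
|j74 + 66| = √(74² + 66²) = 99.16
|L(j74)| = 1.6 × 323.6 / (75.31 × 79.93 × 85.59 × 99.16) = 1.0135e-05
20 log₁₀(1.0135e-05) = -99.88 dB
∠(j74 + 315) = arctan(74/315) = 13.22°
∠(j74 + 14) = arctan(74/14) = 79.29°
∠(j74 + 30.2) = arctan(74/30.2) = 67.80°
∠(j74 + 43) = arctan(74/43) = 59.84°
∠(j74 + 66) = arctan(74/66) = 48.27°
∠L(j74) = 13.22° − (79.29° + 67.80° + 59.84° + 48.27°) = -241.98°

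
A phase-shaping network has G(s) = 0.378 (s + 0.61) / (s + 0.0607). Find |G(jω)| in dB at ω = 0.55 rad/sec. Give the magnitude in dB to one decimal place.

-5.0 dB

|j0.55 + 0.61| = √(0.55² + 0.61²) = 0.8213
|j0.55 + 0.0607| = √(0.55² + 0.0607²) = 0.5533
|G(j0.55)| = 0.378 × 0.8213 / 0.5533 = 0.56108
20 log₁₀(0.56108) = -5.02 dB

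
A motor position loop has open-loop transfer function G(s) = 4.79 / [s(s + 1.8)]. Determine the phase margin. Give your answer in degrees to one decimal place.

Gain crossover: |G(jω)| = 1 at ω ≈ 1.85 rad/s.
∠G(j1.85) = −90° − arctan(1.85/1.8) ≈ -135.84°
PM = 180° + (-135.84°) = 44.16°

44.2°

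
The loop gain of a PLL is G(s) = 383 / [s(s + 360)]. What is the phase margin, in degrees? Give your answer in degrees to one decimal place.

Gain crossover: |G(jω)| = 1 at ω ≈ 1.06 rad s⁻¹.
∠G(j1.06) = −90° − arctan(1.06/360) ≈ -90.17°
PM = 180° + (-90.17°) = 89.83°

89.8°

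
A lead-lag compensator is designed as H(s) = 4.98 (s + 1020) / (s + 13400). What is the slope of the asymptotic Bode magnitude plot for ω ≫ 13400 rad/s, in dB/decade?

0 dB/decade

With 1 zero and 1 pole, the high-frequency asymptotic slope is 20 × (1 − 1) = 0 dB/decade.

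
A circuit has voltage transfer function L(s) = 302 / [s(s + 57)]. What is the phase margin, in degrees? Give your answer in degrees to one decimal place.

84.7 deg

Gain crossover: |L(jω)| = 1 at ω ≈ 5.28 rad/s.
∠L(j5.28) = −90° − arctan(5.28/57) ≈ -95.29°
PM = 180° + (-95.29°) = 84.71°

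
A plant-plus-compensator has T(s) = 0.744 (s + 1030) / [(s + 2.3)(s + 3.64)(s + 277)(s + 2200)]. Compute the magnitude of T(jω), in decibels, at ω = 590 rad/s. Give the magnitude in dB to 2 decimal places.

-175.35 dB

|j590 + 1030| = √(590² + 1030²) = 1187
|j590 + 2.3| = √(590² + 2.3²) = 590
|j590 + 3.64| = √(590² + 3.64²) = 590
|j590 + 277| = √(590² + 277²) = 651.8
|j590 + 2200| = √(590² + 2200²) = 2278
|T(j590)| = 0.744 × 1187 / (590 × 590 × 651.8 × 2278) = 1.7088e-09
20 log₁₀(1.7088e-09) = -175.346 dB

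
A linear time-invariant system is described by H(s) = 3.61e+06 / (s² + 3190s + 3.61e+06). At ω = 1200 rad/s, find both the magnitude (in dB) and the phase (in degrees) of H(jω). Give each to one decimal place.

|H| = -1.7 dB, ∠H = -60.5°

|(j1200)² + 3190(j1200) + 3.61e+06| = |2.17e+06 + j3.828e+06| = 4.4e+06
|H(j1200)| = 3.61e+06 / 4.4e+06 = 0.8204
20 log₁₀(0.8204) = -1.72 dB
∠[(j1200)² + 3190(j1200) + 3.61e+06] = ∠[2.17e+06 + j3.828e+06] = 60.45°
∠H(j1200) = −60.45° = -60.45°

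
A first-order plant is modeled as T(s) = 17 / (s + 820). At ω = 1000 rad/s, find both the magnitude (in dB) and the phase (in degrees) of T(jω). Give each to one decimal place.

|j1000 + 820| = √(1000² + 820²) = 1293
|T(j1000)| = 17 / 1293 = 0.013146
20 log₁₀(0.013146) = -37.62 dB
∠(j1000 + 820) = arctan(1000/820) = 50.65°
∠T(j1000) = −50.65° = -50.65°

|T| = -37.6 dB, ∠T = -50.6°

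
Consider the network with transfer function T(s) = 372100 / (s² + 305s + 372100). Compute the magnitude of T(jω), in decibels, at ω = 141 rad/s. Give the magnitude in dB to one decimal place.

|(j141)² + 305(j141) + 372100| = |3.5222e+05 + j43005| = 3.548e+05
|T(j141)| = 372100 / 3.548e+05 = 1.0487
20 log₁₀(1.0487) = 0.41 dB

0.4 dB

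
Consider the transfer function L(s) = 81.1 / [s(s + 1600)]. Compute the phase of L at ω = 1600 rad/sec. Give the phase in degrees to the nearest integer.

-135°

∠(j1600 + 1600) = arctan(1600/1600) = 45.00°
∠(j1600) = 90.00°
∠L(j1600) = − (45.00° + 90.00°) = -135.00°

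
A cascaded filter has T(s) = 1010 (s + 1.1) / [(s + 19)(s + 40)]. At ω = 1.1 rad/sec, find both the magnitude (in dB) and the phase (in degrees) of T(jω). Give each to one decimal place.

|j1.1 + 1.1| = √(1.1² + 1.1²) = 1.556
|j1.1 + 19| = √(1.1² + 19²) = 19.03
|j1.1 + 40| = √(1.1² + 40²) = 40.02
|T(j1.1)| = 1010 × 1.556 / (19.03 × 40.02) = 2.0631
20 log₁₀(2.0631) = 6.29 dB
∠(j1.1 + 1.1) = arctan(1.1/1.1) = 45.00°
∠(j1.1 + 19) = arctan(1.1/19) = 3.31°
∠(j1.1 + 40) = arctan(1.1/40) = 1.58°
∠T(j1.1) = 45.00° − (3.31° + 1.58°) = 40.11°

|T| = 6.3 dB, ∠T = 40.1°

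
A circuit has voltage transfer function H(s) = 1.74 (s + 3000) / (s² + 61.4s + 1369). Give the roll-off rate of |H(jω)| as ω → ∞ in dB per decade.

-20 dB/decade

With 1 zero and 2 poles, the high-frequency asymptotic slope is 20 × (1 − 2) = -20 dB/decade.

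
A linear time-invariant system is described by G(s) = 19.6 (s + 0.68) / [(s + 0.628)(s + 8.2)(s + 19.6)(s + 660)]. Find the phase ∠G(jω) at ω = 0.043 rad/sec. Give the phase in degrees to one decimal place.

-0.7°

∠(j0.043 + 0.68) = arctan(0.043/0.68) = 3.62°
∠(j0.043 + 0.628) = arctan(0.043/0.628) = 3.92°
∠(j0.043 + 8.2) = arctan(0.043/8.2) = 0.30°
∠(j0.043 + 19.6) = arctan(0.043/19.6) = 0.13°
∠(j0.043 + 660) = arctan(0.043/660) = 0.00°
∠G(j0.043) = 3.62° − (3.92° + 0.30° + 0.13° + 0.00°) = -0.73°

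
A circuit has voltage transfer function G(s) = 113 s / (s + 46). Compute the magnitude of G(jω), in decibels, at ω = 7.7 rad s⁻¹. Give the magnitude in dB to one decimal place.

|j7.7| = 7.7
|j7.7 + 46| = √(7.7² + 46²) = 46.64
|G(j7.7)| = 113 × 7.7 / 46.64 = 18.656
20 log₁₀(18.656) = 25.42 dB

25.4 dB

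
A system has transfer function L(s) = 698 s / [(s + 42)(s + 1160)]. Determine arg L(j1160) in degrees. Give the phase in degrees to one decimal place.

-42.9°

∠(j1160) = 90.00°
∠(j1160 + 42) = arctan(1160/42) = 87.93°
∠(j1160 + 1160) = arctan(1160/1160) = 45.00°
∠L(j1160) = 90.00° − (87.93° + 45.00°) = -42.93°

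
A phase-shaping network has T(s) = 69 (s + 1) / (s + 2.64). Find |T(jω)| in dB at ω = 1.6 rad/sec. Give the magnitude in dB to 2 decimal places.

32.50 dB

|j1.6 + 1| = √(1.6² + 1²) = 1.887
|j1.6 + 2.64| = √(1.6² + 2.64²) = 3.087
|T(j1.6)| = 69 × 1.887 / 3.087 = 42.173
20 log₁₀(42.173) = 32.501 dB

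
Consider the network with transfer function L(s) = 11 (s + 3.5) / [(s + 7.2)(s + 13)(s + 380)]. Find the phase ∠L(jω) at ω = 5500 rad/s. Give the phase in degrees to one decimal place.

∠(j5500 + 3.5) = arctan(5500/3.5) = 89.96°
∠(j5500 + 7.2) = arctan(5500/7.2) = 89.92°
∠(j5500 + 13) = arctan(5500/13) = 89.86°
∠(j5500 + 380) = arctan(5500/380) = 86.05°
∠L(j5500) = 89.96° − (89.92° + 89.86° + 86.05°) = -175.87°

-175.9°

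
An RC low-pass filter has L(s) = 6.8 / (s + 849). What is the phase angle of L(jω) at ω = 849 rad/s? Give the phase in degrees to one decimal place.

∠(j849 + 849) = arctan(849/849) = 45.00°
∠L(j849) = −45.00° = -45.00°

-45.0°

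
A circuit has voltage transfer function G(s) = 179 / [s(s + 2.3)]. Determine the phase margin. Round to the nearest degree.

10 deg

Gain crossover: |G(jω)| = 1 at ω ≈ 13.3 rad s⁻¹.
∠G(j13.3) = −90° − arctan(13.3/2.3) ≈ -170.17°
PM = 180° + (-170.17°) = 9.83°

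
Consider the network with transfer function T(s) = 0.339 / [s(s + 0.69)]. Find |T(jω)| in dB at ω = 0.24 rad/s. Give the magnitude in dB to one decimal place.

5.7 dB

|j0.24 + 0.69| = √(0.24² + 0.69²) = 0.7305
|j0.24| = 0.24
|T(j0.24)| = 0.339 / (0.7305 × 0.24) = 1.9335
20 log₁₀(1.9335) = 5.73 dB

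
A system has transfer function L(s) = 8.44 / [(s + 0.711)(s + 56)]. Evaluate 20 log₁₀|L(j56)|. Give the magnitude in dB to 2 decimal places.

-54.41 dB

|j56 + 0.711| = √(56² + 0.711²) = 56
|j56 + 56| = √(56² + 56²) = 79.2
|L(j56)| = 8.44 / (56 × 79.2) = 0.0019029
20 log₁₀(0.0019029) = -54.412 dB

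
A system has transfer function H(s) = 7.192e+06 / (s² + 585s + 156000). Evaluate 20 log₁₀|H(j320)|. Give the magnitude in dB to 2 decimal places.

31.35 dB

|(j320)² + 585(j320) + 156000| = |53600 + j1.872e+05| = 1.947e+05
|H(j320)| = 7.192e+06 / 1.947e+05 = 36.935
20 log₁₀(36.935) = 31.349 dB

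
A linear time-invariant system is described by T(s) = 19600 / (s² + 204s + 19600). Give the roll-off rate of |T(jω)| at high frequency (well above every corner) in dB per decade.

-40 dB/decade

With 0 zeros and 2 poles, the high-frequency asymptotic slope is 20 × (0 − 2) = -40 dB/decade.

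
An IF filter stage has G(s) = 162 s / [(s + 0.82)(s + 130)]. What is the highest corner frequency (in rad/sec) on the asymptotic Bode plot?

Break frequencies occur at each pole and zero magnitude: 0.82 rad/sec, 130 rad/sec.
The highest is 130 rad/sec.

130 rad/sec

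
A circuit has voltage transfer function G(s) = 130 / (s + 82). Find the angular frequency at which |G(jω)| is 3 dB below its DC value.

82 rad s⁻¹

For a single-pole low-pass, the −3 dB point is at the pole: ω = 82 rad s⁻¹.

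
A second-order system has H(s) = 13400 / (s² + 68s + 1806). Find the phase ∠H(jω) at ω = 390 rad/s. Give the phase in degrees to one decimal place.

-170.0°

∠[(j390)² + 68(j390) + 1806] = ∠[-1.5029e+05 + j26520] = 169.99°
∠H(j390) = −169.99° = -169.99°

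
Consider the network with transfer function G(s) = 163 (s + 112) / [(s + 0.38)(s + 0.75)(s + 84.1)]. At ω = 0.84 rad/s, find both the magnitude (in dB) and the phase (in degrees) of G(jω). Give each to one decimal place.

|j0.84 + 112| = √(0.84² + 112²) = 112
|j0.84 + 0.38| = √(0.84² + 0.38²) = 0.922
|j0.84 + 0.75| = √(0.84² + 0.75²) = 1.126
|j0.84 + 84.1| = √(0.84² + 84.1²) = 84.1
|G(j0.84)| = 163 × 112 / (0.922 × 1.126 × 84.1) = 209.08
20 log₁₀(209.08) = 46.41 dB
∠(j0.84 + 112) = arctan(0.84/112) = 0.43°
∠(j0.84 + 0.38) = arctan(0.84/0.38) = 65.66°
∠(j0.84 + 0.75) = arctan(0.84/0.75) = 48.24°
∠(j0.84 + 84.1) = arctan(0.84/84.1) = 0.57°
∠G(j0.84) = 0.43° − (65.66° + 48.24° + 0.57°) = -114.04°

|G| = 46.4 dB, ∠G = -114.0°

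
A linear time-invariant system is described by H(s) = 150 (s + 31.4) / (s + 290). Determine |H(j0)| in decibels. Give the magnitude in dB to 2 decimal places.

H(0) = 150 × 31.4 / 290 = 16.241
20 log₁₀(16.241) = 24.212 dB

24.21 dB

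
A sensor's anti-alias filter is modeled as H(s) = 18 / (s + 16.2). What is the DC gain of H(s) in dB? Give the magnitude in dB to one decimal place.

0.9 dB

H(0) = 18 / 16.2 = 1.1111
20 log₁₀(1.1111) = 0.92 dB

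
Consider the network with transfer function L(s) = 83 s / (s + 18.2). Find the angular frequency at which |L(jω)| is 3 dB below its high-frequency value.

18.2 rad/s

For a single-pole high-pass, the −3 dB point is at the pole: ω = 18.2 rad/s.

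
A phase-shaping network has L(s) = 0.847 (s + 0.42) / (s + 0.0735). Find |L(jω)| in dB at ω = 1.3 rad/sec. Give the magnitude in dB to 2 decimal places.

-1.03 dB

|j1.3 + 0.42| = √(1.3² + 0.42²) = 1.366
|j1.3 + 0.0735| = √(1.3² + 0.0735²) = 1.302
|L(j1.3)| = 0.847 × 1.366 / 1.302 = 0.88869
20 log₁₀(0.88869) = -1.025 dB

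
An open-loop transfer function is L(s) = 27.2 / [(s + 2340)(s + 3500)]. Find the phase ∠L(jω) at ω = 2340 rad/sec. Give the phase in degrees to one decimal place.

-78.8°

∠(j2340 + 2340) = arctan(2340/2340) = 45.00°
∠(j2340 + 3500) = arctan(2340/3500) = 33.77°
∠L(j2340) = − (45.00° + 33.77°) = -78.77°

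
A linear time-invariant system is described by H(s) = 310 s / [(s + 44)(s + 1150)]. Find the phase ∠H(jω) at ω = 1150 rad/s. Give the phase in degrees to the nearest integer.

-43°

∠(j1150) = 90.00°
∠(j1150 + 44) = arctan(1150/44) = 87.81°
∠(j1150 + 1150) = arctan(1150/1150) = 45.00°
∠H(j1150) = 90.00° − (87.81° + 45.00°) = -42.81°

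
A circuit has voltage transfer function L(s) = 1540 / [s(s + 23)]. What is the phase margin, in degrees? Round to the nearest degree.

33°

Gain crossover: |L(jω)| = 1 at ω ≈ 36 rad/s.
∠L(j36) = −90° − arctan(36/23) ≈ -147.45°
PM = 180° + (-147.45°) = 32.55°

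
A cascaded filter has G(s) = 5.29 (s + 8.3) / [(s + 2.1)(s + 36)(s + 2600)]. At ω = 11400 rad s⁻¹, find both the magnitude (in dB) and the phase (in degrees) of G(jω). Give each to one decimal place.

|j11400 + 8.3| = √(11400² + 8.3²) = 1.14e+04
|j11400 + 2.1| = √(11400² + 2.1²) = 1.14e+04
|j11400 + 36| = √(11400² + 36²) = 1.14e+04
|j11400 + 2600| = √(11400² + 2600²) = 1.169e+04
|G(j11400)| = 5.29 × 1.14e+04 / (1.14e+04 × 1.14e+04 × 1.169e+04) = 3.9686e-08
20 log₁₀(3.9686e-08) = -148.03 dB
∠(j11400 + 8.3) = arctan(11400/8.3) = 89.96°
∠(j11400 + 2.1) = arctan(11400/2.1) = 89.99°
∠(j11400 + 36) = arctan(11400/36) = 89.82°
∠(j11400 + 2600) = arctan(11400/2600) = 77.15°
∠G(j11400) = 89.96° − (89.99° + 89.82° + 77.15°) = -167.00°

|G| = -148.0 dB, ∠G = -167.0°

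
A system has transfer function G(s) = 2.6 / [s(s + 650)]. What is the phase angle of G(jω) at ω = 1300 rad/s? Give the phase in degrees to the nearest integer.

∠(j1300 + 650) = arctan(1300/650) = 63.43°
∠(j1300) = 90.00°
∠G(j1300) = − (63.43° + 90.00°) = -153.43°

-153°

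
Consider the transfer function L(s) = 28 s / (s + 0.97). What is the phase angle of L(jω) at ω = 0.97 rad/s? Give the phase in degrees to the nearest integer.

45 deg

∠(j0.97) = 90.00°
∠(j0.97 + 0.97) = arctan(0.97/0.97) = 45.00°
∠L(j0.97) = 90.00° − 45.00° = 45.00°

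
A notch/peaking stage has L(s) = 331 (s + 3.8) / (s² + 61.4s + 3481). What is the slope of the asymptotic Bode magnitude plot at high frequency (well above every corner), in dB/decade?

-20 dB/decade

With 1 zero and 2 poles, the high-frequency asymptotic slope is 20 × (1 − 2) = -20 dB/decade.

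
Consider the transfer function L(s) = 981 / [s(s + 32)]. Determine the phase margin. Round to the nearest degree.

53°

Gain crossover: |L(jω)| = 1 at ω ≈ 24.4 rad s⁻¹.
∠L(j24.4) = −90° − arctan(24.4/32) ≈ -127.31°
PM = 180° + (-127.31°) = 52.69°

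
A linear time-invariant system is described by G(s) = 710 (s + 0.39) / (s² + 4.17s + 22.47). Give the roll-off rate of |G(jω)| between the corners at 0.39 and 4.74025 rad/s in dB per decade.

In this band the factors already past their corner are: zero at 0.39; net slope = 20 dB/decade.

20 dB/decade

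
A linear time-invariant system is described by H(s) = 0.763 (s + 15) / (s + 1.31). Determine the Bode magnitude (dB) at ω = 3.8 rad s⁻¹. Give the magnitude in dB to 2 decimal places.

|j3.8 + 15| = √(3.8² + 15²) = 15.47
|j3.8 + 1.31| = √(3.8² + 1.31²) = 4.019
|H(j3.8)| = 0.763 × 15.47 / 4.019 = 2.9373
20 log₁₀(2.9373) = 9.359 dB

9.36 dB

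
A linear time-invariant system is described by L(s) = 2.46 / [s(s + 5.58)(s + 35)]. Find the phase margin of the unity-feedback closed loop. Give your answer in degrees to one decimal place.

89.9°

Gain crossover: |L(jω)| = 1 at ω ≈ 0.0126 rad/s.
∠L(j0.0126) = −90° − arctan(0.0126/5.58) − arctan(0.0126/35) ≈ -90.15°
PM = 180° + (-90.15°) = 89.85°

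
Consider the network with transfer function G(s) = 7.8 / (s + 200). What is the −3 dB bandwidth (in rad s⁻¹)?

200 rad s⁻¹

For a single-pole low-pass, the −3 dB point is at the pole: ω = 200 rad s⁻¹.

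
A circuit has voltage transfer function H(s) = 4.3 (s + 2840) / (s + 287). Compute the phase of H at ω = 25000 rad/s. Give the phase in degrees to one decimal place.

∠(j25000 + 2840) = arctan(25000/2840) = 83.52°
∠(j25000 + 287) = arctan(25000/287) = 89.34°
∠H(j25000) = 83.52° − 89.34° = -5.82°

-5.8 deg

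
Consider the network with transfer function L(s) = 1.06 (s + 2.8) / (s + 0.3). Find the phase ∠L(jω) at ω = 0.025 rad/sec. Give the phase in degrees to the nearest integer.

∠(j0.025 + 2.8) = arctan(0.025/2.8) = 0.51°
∠(j0.025 + 0.3) = arctan(0.025/0.3) = 4.76°
∠L(j0.025) = 0.51° − 4.76° = -4.25°

-4°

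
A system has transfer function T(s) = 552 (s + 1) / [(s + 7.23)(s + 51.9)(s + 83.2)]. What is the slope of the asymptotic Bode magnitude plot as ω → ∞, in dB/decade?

With 1 zero and 3 poles, the high-frequency asymptotic slope is 20 × (1 − 3) = -40 dB/decade.

-40 dB/decade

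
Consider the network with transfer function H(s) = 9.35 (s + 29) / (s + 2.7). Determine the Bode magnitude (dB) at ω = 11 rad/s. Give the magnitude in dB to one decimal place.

28.2 dB

|j11 + 29| = √(11² + 29²) = 31.02
|j11 + 2.7| = √(11² + 2.7²) = 11.33
|H(j11)| = 9.35 × 31.02 / 11.33 = 25.604
20 log₁₀(25.604) = 28.17 dB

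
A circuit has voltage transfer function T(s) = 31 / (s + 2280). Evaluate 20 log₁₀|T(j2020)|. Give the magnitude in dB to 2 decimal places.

-39.85 dB

|j2020 + 2280| = √(2020² + 2280²) = 3046
|T(j2020)| = 31 / 3046 = 0.010177
20 log₁₀(0.010177) = -39.848 dB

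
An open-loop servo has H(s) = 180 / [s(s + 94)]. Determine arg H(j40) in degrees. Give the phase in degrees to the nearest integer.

∠(j40 + 94) = arctan(40/94) = 23.05°
∠(j40) = 90.00°
∠H(j40) = − (23.05° + 90.00°) = -113.05°

-113°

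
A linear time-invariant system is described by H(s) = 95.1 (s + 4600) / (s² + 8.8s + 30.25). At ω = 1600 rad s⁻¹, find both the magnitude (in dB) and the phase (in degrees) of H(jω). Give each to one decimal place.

|j1600 + 4600| = √(1600² + 4600²) = 4870
|(j1600)² + 8.8(j1600) + 30.25| = |-2.56e+06 + j14080| = 2.56e+06
|H(j1600)| = 95.1 × 4870 / 2.56e+06 = 0.18092
20 log₁₀(0.18092) = -14.85 dB
∠(j1600 + 4600) = arctan(1600/4600) = 19.18°
∠[(j1600)² + 8.8(j1600) + 30.25] = ∠[-2.56e+06 + j14080] = 179.68°
∠H(j1600) = 19.18° − 179.68° = -160.51°

|H| = -14.9 dB, ∠H = -160.5°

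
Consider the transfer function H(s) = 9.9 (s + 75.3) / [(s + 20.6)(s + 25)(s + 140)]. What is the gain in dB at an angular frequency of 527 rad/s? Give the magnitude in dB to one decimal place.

|j527 + 75.3| = √(527² + 75.3²) = 532.4
|j527 + 20.6| = √(527² + 20.6²) = 527.4
|j527 + 25| = √(527² + 25²) = 527.6
|j527 + 140| = √(527² + 140²) = 545.3
|H(j527)| = 9.9 × 532.4 / (527.4 × 527.6 × 545.3) = 3.4736e-05
20 log₁₀(3.4736e-05) = -89.18 dB

-89.2 dB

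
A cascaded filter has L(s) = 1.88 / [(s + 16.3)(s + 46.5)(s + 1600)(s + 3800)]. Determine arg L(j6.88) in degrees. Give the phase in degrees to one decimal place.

∠(j6.88 + 16.3) = arctan(6.88/16.3) = 22.88°
∠(j6.88 + 46.5) = arctan(6.88/46.5) = 8.42°
∠(j6.88 + 1600) = arctan(6.88/1600) = 0.25°
∠(j6.88 + 3800) = arctan(6.88/3800) = 0.10°
∠L(j6.88) = − (22.88° + 8.42° + 0.25° + 0.10°) = -31.65°

-31.7 deg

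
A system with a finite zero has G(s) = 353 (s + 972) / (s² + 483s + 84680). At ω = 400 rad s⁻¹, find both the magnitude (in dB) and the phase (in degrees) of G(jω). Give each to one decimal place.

|G| = 5.1 dB, ∠G = -88.9 deg

|j400 + 972| = √(400² + 972²) = 1051
|(j400)² + 483(j400) + 84680| = |-75320 + j1.932e+05| = 2.074e+05
|G(j400)| = 353 × 1051 / 2.074e+05 = 1.7893
20 log₁₀(1.7893) = 5.05 dB
∠(j400 + 972) = arctan(400/972) = 22.37°
∠[(j400)² + 483(j400) + 84680] = ∠[-75320 + j1.932e+05] = 111.30°
∠G(j400) = 22.37° − 111.30° = -88.93°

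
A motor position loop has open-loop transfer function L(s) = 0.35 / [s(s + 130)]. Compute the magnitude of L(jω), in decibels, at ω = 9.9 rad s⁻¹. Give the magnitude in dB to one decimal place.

-71.3 dB

|j9.9 + 130| = √(9.9² + 130²) = 130.4
|j9.9| = 9.9
|L(j9.9)| = 0.35 / (130.4 × 9.9) = 0.00027117
20 log₁₀(0.00027117) = -71.34 dB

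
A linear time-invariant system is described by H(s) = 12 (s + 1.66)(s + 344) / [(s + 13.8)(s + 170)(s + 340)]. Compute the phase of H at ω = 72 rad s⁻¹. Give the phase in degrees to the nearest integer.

∠(j72 + 1.66) = arctan(72/1.66) = 88.68°
∠(j72 + 344) = arctan(72/344) = 11.82°
∠(j72 + 13.8) = arctan(72/13.8) = 79.15°
∠(j72 + 170) = arctan(72/170) = 22.95°
∠(j72 + 340) = arctan(72/340) = 11.96°
∠H(j72) = 88.68° + 11.82° − (79.15° + 22.95° + 11.96°) = -13.56°

-14°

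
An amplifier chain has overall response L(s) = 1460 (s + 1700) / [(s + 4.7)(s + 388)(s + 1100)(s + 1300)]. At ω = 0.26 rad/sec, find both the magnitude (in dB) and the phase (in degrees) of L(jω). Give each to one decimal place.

|j0.26 + 1700| = √(0.26² + 1700²) = 1700
|j0.26 + 4.7| = √(0.26² + 4.7²) = 4.707
|j0.26 + 388| = √(0.26² + 388²) = 388
|j0.26 + 1100| = √(0.26² + 1100²) = 1100
|j0.26 + 1300| = √(0.26² + 1300²) = 1300
|L(j0.26)| = 1460 × 1700 / (4.707 × 388 × 1100 × 1300) = 0.00095033
20 log₁₀(0.00095033) = -60.44 dB
∠(j0.26 + 1700) = arctan(0.26/1700) = 0.01°
∠(j0.26 + 4.7) = arctan(0.26/4.7) = 3.17°
∠(j0.26 + 388) = arctan(0.26/388) = 0.04°
∠(j0.26 + 1100) = arctan(0.26/1100) = 0.01°
∠(j0.26 + 1300) = arctan(0.26/1300) = 0.01°
∠L(j0.26) = 0.01° − (3.17° + 0.04° + 0.01° + 0.01°) = -3.22°

|L| = -60.4 dB, ∠L = -3.2 deg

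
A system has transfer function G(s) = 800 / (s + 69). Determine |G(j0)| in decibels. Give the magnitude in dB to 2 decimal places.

G(0) = 800 / 69 = 11.594
20 log₁₀(11.594) = 21.285 dB

21.28 dB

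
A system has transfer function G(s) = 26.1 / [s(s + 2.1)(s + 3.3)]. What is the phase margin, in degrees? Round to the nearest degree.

Gain crossover: |G(jω)| = 1 at ω ≈ 2.18 rad s⁻¹.
∠G(j2.18) = −90° − arctan(2.18/2.1) − arctan(2.18/3.3) ≈ -169.52°
PM = 180° + (-169.52°) = 10.48°

10°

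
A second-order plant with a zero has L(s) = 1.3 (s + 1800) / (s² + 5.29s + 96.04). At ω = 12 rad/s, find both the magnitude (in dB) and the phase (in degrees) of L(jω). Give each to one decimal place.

|j12 + 1800| = √(12² + 1800²) = 1800
|(j12)² + 5.29(j12) + 96.04| = |-47.96 + j63.48| = 79.56
|L(j12)| = 1.3 × 1800 / 79.56 = 29.412
20 log₁₀(29.412) = 29.37 dB
∠(j12 + 1800) = arctan(12/1800) = 0.38°
∠[(j12)² + 5.29(j12) + 96.04] = ∠[-47.96 + j63.48] = 127.07°
∠L(j12) = 0.38° − 127.07° = -126.69°

|L| = 29.4 dB, ∠L = -126.7°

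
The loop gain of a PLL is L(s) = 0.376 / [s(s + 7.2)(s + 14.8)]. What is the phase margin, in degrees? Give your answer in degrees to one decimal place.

Gain crossover: |L(jω)| = 1 at ω ≈ 0.00353 rad/sec.
∠L(j0.00353) = −90° − arctan(0.00353/7.2) − arctan(0.00353/14.8) ≈ -90.04°
PM = 180° + (-90.04°) = 89.96°

90.0°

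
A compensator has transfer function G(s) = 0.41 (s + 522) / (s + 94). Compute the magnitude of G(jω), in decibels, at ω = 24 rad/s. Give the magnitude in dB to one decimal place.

|j24 + 522| = √(24² + 522²) = 522.6
|j24 + 94| = √(24² + 94²) = 97.02
|G(j24)| = 0.41 × 522.6 / 97.02 = 2.2084
20 log₁₀(2.2084) = 6.88 dB

6.9 dB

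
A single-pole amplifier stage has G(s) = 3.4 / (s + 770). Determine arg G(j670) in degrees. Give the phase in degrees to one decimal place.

∠(j670 + 770) = arctan(670/770) = 41.03°
∠G(j670) = −41.03° = -41.03°

-41.0°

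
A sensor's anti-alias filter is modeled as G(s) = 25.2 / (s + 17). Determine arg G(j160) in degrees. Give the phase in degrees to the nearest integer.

-84 deg

∠(j160 + 17) = arctan(160/17) = 83.94°
∠G(j160) = −83.94° = -83.94°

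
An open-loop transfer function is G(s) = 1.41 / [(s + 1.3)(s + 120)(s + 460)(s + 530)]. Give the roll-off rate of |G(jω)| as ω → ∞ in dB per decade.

With 0 zeros and 4 poles, the high-frequency asymptotic slope is 20 × (0 − 4) = -80 dB/decade.

-80 dB/decade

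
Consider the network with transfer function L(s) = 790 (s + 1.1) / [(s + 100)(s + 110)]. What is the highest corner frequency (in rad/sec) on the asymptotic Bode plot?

110 rad/sec

Break frequencies occur at each pole and zero magnitude: 1.1 rad/sec, 100 rad/sec, 110 rad/sec.
The highest is 110 rad/sec.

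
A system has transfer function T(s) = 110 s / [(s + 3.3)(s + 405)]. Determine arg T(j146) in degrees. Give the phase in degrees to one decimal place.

∠(j146) = 90.00°
∠(j146 + 3.3) = arctan(146/3.3) = 88.71°
∠(j146 + 405) = arctan(146/405) = 19.82°
∠T(j146) = 90.00° − (88.71° + 19.82°) = -18.53°

-18.5°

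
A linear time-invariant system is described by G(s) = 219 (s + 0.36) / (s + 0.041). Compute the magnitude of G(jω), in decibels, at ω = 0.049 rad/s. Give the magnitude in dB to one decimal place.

|j0.049 + 0.36| = √(0.049² + 0.36²) = 0.3633
|j0.049 + 0.041| = √(0.049² + 0.041²) = 0.06389
|G(j0.049)| = 219 × 0.3633 / 0.06389 = 1245.4
20 log₁₀(1245.4) = 61.91 dB

61.9 dB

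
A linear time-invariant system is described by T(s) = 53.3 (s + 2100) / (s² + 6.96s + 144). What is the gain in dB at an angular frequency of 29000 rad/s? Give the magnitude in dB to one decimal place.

|j29000 + 2100| = √(29000² + 2100²) = 2.908e+04
|(j29000)² + 6.96(j29000) + 144| = |-8.41e+08 + j2.0184e+05| = 8.41e+08
|T(j29000)| = 53.3 × 2.908e+04 / 8.41e+08 = 0.0018427
20 log₁₀(0.0018427) = -54.69 dB

-54.7 dB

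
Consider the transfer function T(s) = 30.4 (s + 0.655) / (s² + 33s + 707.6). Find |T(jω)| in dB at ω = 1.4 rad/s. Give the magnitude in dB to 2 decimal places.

|j1.4 + 0.655| = √(1.4² + 0.655²) = 1.546
|(j1.4)² + 33(j1.4) + 707.6| = |705.64 + j46.2| = 707.2
|T(j1.4)| = 30.4 × 1.546 / 707.2 = 0.066446
20 log₁₀(0.066446) = -23.551 dB

-23.55 dB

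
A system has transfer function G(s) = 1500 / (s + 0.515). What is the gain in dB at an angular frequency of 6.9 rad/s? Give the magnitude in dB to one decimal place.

|j6.9 + 0.515| = √(6.9² + 0.515²) = 6.919
|G(j6.9)| = 1500 / 6.919 = 216.79
20 log₁₀(216.79) = 46.72 dB

46.7 dB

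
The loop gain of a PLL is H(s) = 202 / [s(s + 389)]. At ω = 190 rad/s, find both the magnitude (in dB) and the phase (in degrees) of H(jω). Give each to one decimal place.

|j190 + 389| = √(190² + 389²) = 432.9
|j190| = 190
|H(j190)| = 202 / (432.9 × 190) = 0.0024558
20 log₁₀(0.0024558) = -52.20 dB
∠(j190 + 389) = arctan(190/389) = 26.03°
∠(j190) = 90.00°
∠H(j190) = − (26.03° + 90.00°) = -116.03°

|H| = -52.2 dB, ∠H = -116.0°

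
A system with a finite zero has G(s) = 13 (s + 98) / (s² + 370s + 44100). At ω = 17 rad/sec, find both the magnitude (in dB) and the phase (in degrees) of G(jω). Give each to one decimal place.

|j17 + 98| = √(17² + 98²) = 99.46
|(j17)² + 370(j17) + 44100| = |43811 + j6290| = 4.426e+04
|G(j17)| = 13 × 99.46 / 4.426e+04 = 0.029214
20 log₁₀(0.029214) = -30.69 dB
∠(j17 + 98) = arctan(17/98) = 9.84°
∠[(j17)² + 370(j17) + 44100] = ∠[43811 + j6290] = 8.17°
∠G(j17) = 9.84° − 8.17° = 1.67°

|G| = -30.7 dB, ∠G = 1.7 deg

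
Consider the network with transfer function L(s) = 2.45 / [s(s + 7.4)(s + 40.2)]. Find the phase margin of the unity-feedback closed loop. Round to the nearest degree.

Gain crossover: |L(jω)| = 1 at ω ≈ 0.00824 rad/s.
∠L(j0.00824) = −90° − arctan(0.00824/7.4) − arctan(0.00824/40.2) ≈ -90.08°
PM = 180° + (-90.08°) = 89.92°

90°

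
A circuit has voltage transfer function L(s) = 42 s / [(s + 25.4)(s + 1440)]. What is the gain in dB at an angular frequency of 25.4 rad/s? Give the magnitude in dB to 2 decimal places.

-33.71 dB

|j25.4| = 25.4
|j25.4 + 25.4| = √(25.4² + 25.4²) = 35.92
|j25.4 + 1440| = √(25.4² + 1440²) = 1440
|L(j25.4)| = 42 × 25.4 / (35.92 × 1440) = 0.020621
20 log₁₀(0.020621) = -33.714 dB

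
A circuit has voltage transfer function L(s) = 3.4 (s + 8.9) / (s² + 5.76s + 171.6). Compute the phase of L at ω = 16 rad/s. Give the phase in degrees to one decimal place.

-71.6 deg

∠(j16 + 8.9) = arctan(16/8.9) = 60.92°
∠[(j16)² + 5.76(j16) + 171.6] = ∠[-84.4 + j92.16] = 132.48°
∠L(j16) = 60.92° − 132.48° = -71.57°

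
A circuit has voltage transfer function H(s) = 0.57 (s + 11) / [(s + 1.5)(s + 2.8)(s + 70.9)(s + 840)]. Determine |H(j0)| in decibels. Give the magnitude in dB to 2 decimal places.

-92.02 dB

H(0) = 0.57 × 11 / (1.5 × 2.8 × 70.9 × 840) = 2.5066e-05
20 log₁₀(2.5066e-05) = -92.018 dB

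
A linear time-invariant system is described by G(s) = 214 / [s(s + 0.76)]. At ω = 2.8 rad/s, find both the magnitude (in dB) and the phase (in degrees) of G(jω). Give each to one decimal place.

|j2.8 + 0.76| = √(2.8² + 0.76²) = 2.901
|j2.8| = 2.8
|G(j2.8)| = 214 / (2.901 × 2.8) = 26.343
20 log₁₀(26.343) = 28.41 dB
∠(j2.8 + 0.76) = arctan(2.8/0.76) = 74.81°
∠(j2.8) = 90.00°
∠G(j2.8) = − (74.81° + 90.00°) = -164.81°

|G| = 28.4 dB, ∠G = -164.8°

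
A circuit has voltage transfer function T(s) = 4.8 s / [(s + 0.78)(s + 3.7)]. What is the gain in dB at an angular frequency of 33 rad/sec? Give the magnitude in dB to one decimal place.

-16.8 dB

|j33| = 33
|j33 + 0.78| = √(33² + 0.78²) = 33.01
|j33 + 3.7| = √(33² + 3.7²) = 33.21
|T(j33)| = 4.8 × 33 / (33.01 × 33.21) = 0.14451
20 log₁₀(0.14451) = -16.80 dB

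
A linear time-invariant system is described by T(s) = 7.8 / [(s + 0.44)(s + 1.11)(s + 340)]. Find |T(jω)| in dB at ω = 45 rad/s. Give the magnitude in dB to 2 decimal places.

|j45 + 0.44| = √(45² + 0.44²) = 45
|j45 + 1.11| = √(45² + 1.11²) = 45.01
|j45 + 340| = √(45² + 340²) = 343
|T(j45)| = 7.8 / (45 × 45.01 × 343) = 1.1227e-05
20 log₁₀(1.1227e-05) = -98.995 dB

-98.99 dB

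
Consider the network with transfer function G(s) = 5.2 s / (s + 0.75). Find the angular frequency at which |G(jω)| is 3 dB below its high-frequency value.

0.75 rad/s

For a single-pole high-pass, the −3 dB point is at the pole: ω = 0.75 rad/s.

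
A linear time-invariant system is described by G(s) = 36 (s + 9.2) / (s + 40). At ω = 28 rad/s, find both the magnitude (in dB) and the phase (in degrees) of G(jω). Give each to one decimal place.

|j28 + 9.2| = √(28² + 9.2²) = 29.47
|j28 + 40| = √(28² + 40²) = 48.83
|G(j28)| = 36 × 29.47 / 48.83 = 21.73
20 log₁₀(21.73) = 26.74 dB
∠(j28 + 9.2) = arctan(28/9.2) = 71.81°
∠(j28 + 40) = arctan(28/40) = 34.99°
∠G(j28) = 71.81° − 34.99° = 36.82°

|G| = 26.7 dB, ∠G = 36.8 deg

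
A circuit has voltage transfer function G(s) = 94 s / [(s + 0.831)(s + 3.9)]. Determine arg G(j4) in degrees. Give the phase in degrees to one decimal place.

-34.0°

∠(j4) = 90.00°
∠(j4 + 0.831) = arctan(4/0.831) = 78.26°
∠(j4 + 3.9) = arctan(4/3.9) = 45.73°
∠G(j4) = 90.00° − (78.26° + 45.73°) = -33.99°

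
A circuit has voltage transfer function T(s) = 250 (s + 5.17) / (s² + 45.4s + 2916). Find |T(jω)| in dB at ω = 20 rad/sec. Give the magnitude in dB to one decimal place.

5.7 dB

|j20 + 5.17| = √(20² + 5.17²) = 20.66
|(j20)² + 45.4(j20) + 2916| = |2516 + j908| = 2675
|T(j20)| = 250 × 20.66 / 2675 = 1.9307
20 log₁₀(1.9307) = 5.71 dB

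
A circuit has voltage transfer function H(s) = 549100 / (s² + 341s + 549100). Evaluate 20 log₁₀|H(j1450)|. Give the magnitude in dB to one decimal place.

-9.5 dB

|(j1450)² + 341(j1450) + 549100| = |-1.5534e+06 + j4.9445e+05| = 1.63e+06
|H(j1450)| = 549100 / 1.63e+06 = 0.33683
20 log₁₀(0.33683) = -9.45 dB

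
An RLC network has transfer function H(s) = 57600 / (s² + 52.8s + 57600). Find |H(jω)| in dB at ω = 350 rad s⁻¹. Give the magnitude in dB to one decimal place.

|(j350)² + 52.8(j350) + 57600| = |-64900 + j18480| = 6.748e+04
|H(j350)| = 57600 / 6.748e+04 = 0.85359
20 log₁₀(0.85359) = -1.38 dB

-1.4 dB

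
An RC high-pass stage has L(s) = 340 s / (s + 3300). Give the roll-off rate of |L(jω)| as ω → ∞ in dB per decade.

With 1 zero and 1 pole, the high-frequency asymptotic slope is 20 × (1 − 1) = 0 dB/decade.

0 dB/decade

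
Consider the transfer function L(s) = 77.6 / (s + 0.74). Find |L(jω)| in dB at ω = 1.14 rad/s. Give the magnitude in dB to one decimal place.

|j1.14 + 0.74| = √(1.14² + 0.74²) = 1.359
|L(j1.14)| = 77.6 / 1.359 = 57.096
20 log₁₀(57.096) = 35.13 dB

35.1 dB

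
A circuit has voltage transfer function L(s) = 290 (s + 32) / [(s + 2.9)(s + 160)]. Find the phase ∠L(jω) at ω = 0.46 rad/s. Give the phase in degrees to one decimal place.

-8.4 deg

∠(j0.46 + 32) = arctan(0.46/32) = 0.82°
∠(j0.46 + 2.9) = arctan(0.46/2.9) = 9.01°
∠(j0.46 + 160) = arctan(0.46/160) = 0.16°
∠L(j0.46) = 0.82° − (9.01° + 0.16°) = -8.35°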